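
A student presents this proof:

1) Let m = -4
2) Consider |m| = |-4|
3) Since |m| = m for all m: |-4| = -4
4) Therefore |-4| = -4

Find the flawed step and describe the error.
Step 3: Since |m| = m for all m: |-4| = -4

Step 3 incorrectly states that |m| = m for all m. The correct definition is |m| = m when m >= 0, and |m| = -m when m < 0. Since -4 < 0, we have |-4| = -(-4) = 4, not -4.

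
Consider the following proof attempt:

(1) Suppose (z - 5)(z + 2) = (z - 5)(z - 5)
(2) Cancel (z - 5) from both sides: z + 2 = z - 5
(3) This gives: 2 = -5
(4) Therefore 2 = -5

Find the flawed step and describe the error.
Step 2: Cancel (z - 5) from both sides: z + 2 = z - 5

Step 2 cancels (z - 5) from both sides. This is only valid if (z - 5) ≠ 0, i.e., z ≠ 5. When z = 5, both sides equal zero regardless of the other factors. The correct approach requires considering z = 5 as a separate case.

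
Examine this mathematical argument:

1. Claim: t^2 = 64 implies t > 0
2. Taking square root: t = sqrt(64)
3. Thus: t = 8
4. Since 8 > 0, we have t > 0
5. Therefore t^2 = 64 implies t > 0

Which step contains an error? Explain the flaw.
Step 2: Taking square root: t = sqrt(64)

Step 2 takes the square root and assumes the positive root only. The equation t^2 = 64 actually has two solutions: t = 8 and t = -8. The proof silently assumes t > 0 without justification, then uses this assumption to conclude t > 0, which is circular. The counterexample t = -8 shows the claim is false.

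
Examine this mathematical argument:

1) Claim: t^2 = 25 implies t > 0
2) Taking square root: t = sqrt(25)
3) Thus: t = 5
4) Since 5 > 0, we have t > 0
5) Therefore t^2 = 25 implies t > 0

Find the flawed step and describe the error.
Step 2: Taking square root: t = sqrt(25)

Step 2 takes the square root and assumes the positive root only. The equation t^2 = 25 actually has two solutions: t = 5 and t = -5. The proof silently assumes t > 0 without justification, then uses this assumption to conclude t > 0, which is circular. The counterexample t = -5 shows the claim is false.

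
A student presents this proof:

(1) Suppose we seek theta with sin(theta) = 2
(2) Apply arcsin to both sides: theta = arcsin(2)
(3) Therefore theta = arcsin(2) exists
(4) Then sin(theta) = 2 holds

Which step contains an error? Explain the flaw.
Step 2: Apply arcsin to both sides: theta = arcsin(2)

Step 2 applies arcsin to 2. However, arcsin(x) is only defined for x in [-1, 1] because sin(theta) can only produce values in that range. Since |2| > 1, arcsin(2) is undefined. There is no angle whose sine equals 2.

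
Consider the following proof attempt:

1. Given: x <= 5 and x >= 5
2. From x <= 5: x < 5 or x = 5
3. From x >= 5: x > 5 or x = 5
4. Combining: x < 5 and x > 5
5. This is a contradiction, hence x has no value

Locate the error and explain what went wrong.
Step 4: Combining: x < 5 and x > 5

Step 4 incorrectly combines the conditions. From x <= 5 and x >= 5, the intersection is x = 5. The error treats the 'or' cases as 'and' requirements. The correct conclusion is that x = 5 is the unique solution, not that no solution exists.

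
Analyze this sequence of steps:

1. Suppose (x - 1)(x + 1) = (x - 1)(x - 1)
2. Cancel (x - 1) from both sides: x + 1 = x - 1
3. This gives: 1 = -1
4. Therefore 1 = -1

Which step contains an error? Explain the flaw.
Step 2: Cancel (x - 1) from both sides: x + 1 = x - 1

Step 2 cancels (x - 1) from both sides. This is only valid if (x - 1) ≠ 0, i.e., x ≠ 1. When x = 1, both sides equal zero regardless of the other factors. The correct approach requires considering x = 1 as a separate case.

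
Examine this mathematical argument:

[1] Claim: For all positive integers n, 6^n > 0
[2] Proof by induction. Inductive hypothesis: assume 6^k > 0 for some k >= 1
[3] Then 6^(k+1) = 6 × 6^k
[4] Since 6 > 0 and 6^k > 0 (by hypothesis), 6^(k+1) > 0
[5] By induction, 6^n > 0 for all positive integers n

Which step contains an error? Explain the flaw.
Step 5: By induction, 6^n > 0 for all positive integers n

Step 5 concludes the proof by induction, but no base case was ever established. A valid induction proof requires: (1) a base case proving 6^1 > 0, and (2) an inductive step showing IF 6^k > 0 THEN 6^(k+1) > 0. Steps 2-4 correctly establish the inductive step, but without the base case the conclusion in step 5 does not follow.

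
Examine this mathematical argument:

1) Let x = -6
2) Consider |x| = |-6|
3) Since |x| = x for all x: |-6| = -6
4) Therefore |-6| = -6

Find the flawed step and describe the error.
Step 3: Since |x| = x for all x: |-6| = -6

Step 3 incorrectly states that |x| = x for all x. The correct definition is |x| = x when x >= 0, and |x| = -x when x < 0. Since -6 < 0, we have |-6| = -(-6) = 6, not -6.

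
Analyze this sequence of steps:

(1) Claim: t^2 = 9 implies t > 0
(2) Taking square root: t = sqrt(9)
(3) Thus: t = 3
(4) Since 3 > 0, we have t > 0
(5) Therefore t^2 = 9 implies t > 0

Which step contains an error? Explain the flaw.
Step 2: Taking square root: t = sqrt(9)

Step 2 takes the square root and assumes the positive root only. The equation t^2 = 9 actually has two solutions: t = 3 and t = -3. The proof silently assumes t > 0 without justification, then uses this assumption to conclude t > 0, which is circular. The counterexample t = -3 shows the claim is false.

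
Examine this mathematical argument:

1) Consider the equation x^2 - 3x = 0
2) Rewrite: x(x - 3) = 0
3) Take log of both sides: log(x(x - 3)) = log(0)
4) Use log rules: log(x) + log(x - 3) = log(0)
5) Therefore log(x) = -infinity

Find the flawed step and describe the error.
Step 3: Take log of both sides: log(x(x - 3)) = log(0)

Step 3 takes the logarithm of both sides, resulting in log(0) on the right side. The logarithm is only defined for positive numbers; log(0) is undefined (approaches negative infinity). This operation is invalid.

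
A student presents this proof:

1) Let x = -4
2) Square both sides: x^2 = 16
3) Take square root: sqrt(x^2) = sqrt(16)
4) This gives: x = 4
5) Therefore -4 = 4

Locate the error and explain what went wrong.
Step 4: This gives: x = 4

Step 4 incorrectly states that sqrt(x^2) = x. The correct identity is sqrt(x^2) = |x|. Since x = -4 < 0, we have sqrt(x^2) = |-4| = 4, not x = -4.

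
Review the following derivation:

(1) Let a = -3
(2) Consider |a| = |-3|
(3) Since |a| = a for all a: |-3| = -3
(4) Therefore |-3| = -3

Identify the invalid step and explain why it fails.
Step 3: Since |a| = a for all a: |-3| = -3

Step 3 incorrectly states that |a| = a for all a. The correct definition is |a| = a when a >= 0, and |a| = -a when a < 0. Since -3 < 0, we have |-3| = -(-3) = 3, not -3.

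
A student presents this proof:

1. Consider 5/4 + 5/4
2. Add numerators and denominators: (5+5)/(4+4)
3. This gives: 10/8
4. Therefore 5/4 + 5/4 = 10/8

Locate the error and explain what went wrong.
Step 2: Add numerators and denominators: (5+5)/(4+4)

Step 2 incorrectly adds fractions by separately adding numerators and denominators. This is wrong. The correct method requires a common denominator: 5/4 + 5/4 = (5×4 + 5×4)/(4×4) = 40/16 = 5/2. The method used gives 10/8, which is different.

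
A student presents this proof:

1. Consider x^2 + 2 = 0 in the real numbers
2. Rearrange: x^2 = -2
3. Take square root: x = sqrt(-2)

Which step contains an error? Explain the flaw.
Step 3: Take square root: x = sqrt(-2)

Step 3 takes the square root of -2, which is negative. In the real number system, the square root of a negative number is undefined. The equation x^2 + 2 = 0 has no real solutions. Square roots of negative numbers only exist in the complex numbers.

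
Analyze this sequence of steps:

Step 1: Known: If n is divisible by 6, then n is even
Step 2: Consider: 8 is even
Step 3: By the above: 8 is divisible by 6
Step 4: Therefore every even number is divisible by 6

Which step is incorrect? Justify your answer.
Step 3: By the above: 8 is divisible by 6

Step 3 commits the fallacy of affirming the consequent. The known fact 'divisible by 6 → even' does NOT imply 'even → divisible by 6'. That would be the converse, which is false. For example, 8 is even but 8 ÷ 6 = 1.33, which is not an integer.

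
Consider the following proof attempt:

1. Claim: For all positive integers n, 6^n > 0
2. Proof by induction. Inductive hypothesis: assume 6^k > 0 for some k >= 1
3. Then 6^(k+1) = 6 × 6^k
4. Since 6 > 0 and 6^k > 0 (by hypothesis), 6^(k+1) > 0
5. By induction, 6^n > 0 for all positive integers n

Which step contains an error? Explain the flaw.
Step 5: By induction, 6^n > 0 for all positive integers n

Step 5 concludes the proof by induction, but no base case was ever established. A valid induction proof requires: (1) a base case proving 6^1 > 0, and (2) an inductive step showing IF 6^k > 0 THEN 6^(k+1) > 0. Steps 2-4 correctly establish the inductive step, but without the base case the conclusion in step 5 does not follow.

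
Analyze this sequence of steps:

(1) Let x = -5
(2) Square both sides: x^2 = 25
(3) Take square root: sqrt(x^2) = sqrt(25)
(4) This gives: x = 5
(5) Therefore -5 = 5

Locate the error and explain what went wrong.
Step 4: This gives: x = 5

Step 4 incorrectly states that sqrt(x^2) = x. The correct identity is sqrt(x^2) = |x|. Since x = -5 < 0, we have sqrt(x^2) = |-5| = 5, not x = -5.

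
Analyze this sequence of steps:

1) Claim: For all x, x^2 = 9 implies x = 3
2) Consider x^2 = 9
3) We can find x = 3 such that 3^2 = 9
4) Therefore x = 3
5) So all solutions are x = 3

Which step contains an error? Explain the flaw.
Step 4: Therefore x = 3

Step 4 incorrectly concludes that x = 3 is the only solution. The proof shows that x = 3 is A solution (existence), but does not show it is the ONLY solution (uniqueness). In fact, x = -3 is also a solution since (-3)^2 = 9. Finding one solution doesn't prove there are no others.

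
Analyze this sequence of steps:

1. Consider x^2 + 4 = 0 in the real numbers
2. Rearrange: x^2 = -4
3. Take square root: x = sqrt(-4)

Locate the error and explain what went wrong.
Step 3: Take square root: x = sqrt(-4)

Step 3 takes the square root of -4, which is negative. In the real number system, the square root of a negative number is undefined. The equation x^2 + 4 = 0 has no real solutions. Square roots of negative numbers only exist in the complex numbers.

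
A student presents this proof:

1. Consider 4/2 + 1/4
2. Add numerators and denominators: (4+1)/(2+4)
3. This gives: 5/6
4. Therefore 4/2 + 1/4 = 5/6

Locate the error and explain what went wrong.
Step 2: Add numerators and denominators: (4+1)/(2+4)

Step 2 incorrectly adds fractions by separately adding numerators and denominators. This is wrong. The correct method requires a common denominator: 4/2 + 1/4 = (4×4 + 1×2)/(2×4) = 18/8 = 9/4. The method used gives 5/6, which is different.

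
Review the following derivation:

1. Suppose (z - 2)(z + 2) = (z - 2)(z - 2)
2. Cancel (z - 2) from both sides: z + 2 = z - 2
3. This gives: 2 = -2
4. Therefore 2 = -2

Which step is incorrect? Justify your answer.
Step 2: Cancel (z - 2) from both sides: z + 2 = z - 2

Step 2 cancels (z - 2) from both sides. This is only valid if (z - 2) ≠ 0, i.e., z ≠ 2. When z = 2, both sides equal zero regardless of the other factors. The correct approach requires considering z = 2 as a separate case.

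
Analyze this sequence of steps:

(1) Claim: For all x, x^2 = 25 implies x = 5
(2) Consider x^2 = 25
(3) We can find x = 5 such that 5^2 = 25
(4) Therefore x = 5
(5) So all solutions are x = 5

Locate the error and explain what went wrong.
Step 4: Therefore x = 5

Step 4 incorrectly concludes that x = 5 is the only solution. The proof shows that x = 5 is A solution (existence), but does not show it is the ONLY solution (uniqueness). In fact, x = -5 is also a solution since (-5)^2 = 25. Finding one solution doesn't prove there are no others.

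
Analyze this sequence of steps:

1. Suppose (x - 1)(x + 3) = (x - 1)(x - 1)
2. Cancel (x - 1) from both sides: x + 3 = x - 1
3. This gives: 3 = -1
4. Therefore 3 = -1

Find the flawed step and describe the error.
Step 2: Cancel (x - 1) from both sides: x + 3 = x - 1

Step 2 cancels (x - 1) from both sides. This is only valid if (x - 1) ≠ 0, i.e., x ≠ 1. When x = 1, both sides equal zero regardless of the other factors. The correct approach requires considering x = 1 as a separate case.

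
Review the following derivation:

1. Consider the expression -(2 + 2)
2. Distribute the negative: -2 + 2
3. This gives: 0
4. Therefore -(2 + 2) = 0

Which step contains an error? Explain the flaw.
Step 2: Distribute the negative: -2 + 2

Step 2 incorrectly distributes the negative sign. The correct distribution is -(2 + 2) = -2 - 2 = -4. The negative must be applied to both terms, not just the first. The error treats -(2 + 2) as -2 + 2, which equals 0 instead of -4.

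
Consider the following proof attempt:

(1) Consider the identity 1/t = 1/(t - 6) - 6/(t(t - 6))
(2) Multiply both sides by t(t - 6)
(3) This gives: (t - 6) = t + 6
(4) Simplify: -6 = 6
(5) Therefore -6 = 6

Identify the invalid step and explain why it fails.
Step 3: This gives: (t - 6) = t + 6

Step 3 makes a sign error when clearing denominators. Multiplying -6/(t(t - 6)) by t(t - 6) gives -6, not +6. The correct result is (t - 6) = t - 6, which is trivially true, not (t - 6) = t + 6. (Step 1 is a valid identity: 1/(t - 6) - 6/(t(t - 6)) = (t - 6)/(t(t - 6)) = 1/t.)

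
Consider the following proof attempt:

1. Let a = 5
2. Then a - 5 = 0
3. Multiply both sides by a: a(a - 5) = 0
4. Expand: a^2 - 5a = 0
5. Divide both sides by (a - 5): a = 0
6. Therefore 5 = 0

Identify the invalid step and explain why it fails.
Step 5: Divide both sides by (a - 5): a = 0

Step 5 divides both sides by (a - 5). However, since a = 5, we have (a - 5) = 0. Division by zero is undefined, making this step invalid.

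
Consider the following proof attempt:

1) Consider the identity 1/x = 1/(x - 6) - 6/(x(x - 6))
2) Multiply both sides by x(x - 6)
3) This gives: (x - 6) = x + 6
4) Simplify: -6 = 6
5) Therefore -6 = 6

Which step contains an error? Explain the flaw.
Step 3: This gives: (x - 6) = x + 6

Step 3 makes a sign error when clearing denominators. Multiplying -6/(x(x - 6)) by x(x - 6) gives -6, not +6. The correct result is (x - 6) = x - 6, which is trivially true, not (x - 6) = x + 6. (Step 1 is a valid identity: 1/(x - 6) - 6/(x(x - 6)) = (x - 6)/(x(x - 6)) = 1/x.)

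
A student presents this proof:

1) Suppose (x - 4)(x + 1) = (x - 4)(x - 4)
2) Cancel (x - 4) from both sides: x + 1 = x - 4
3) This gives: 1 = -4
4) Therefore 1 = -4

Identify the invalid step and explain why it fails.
Step 2: Cancel (x - 4) from both sides: x + 1 = x - 4

Step 2 cancels (x - 4) from both sides. This is only valid if (x - 4) ≠ 0, i.e., x ≠ 4. When x = 4, both sides equal zero regardless of the other factors. The correct approach requires considering x = 4 as a separate case.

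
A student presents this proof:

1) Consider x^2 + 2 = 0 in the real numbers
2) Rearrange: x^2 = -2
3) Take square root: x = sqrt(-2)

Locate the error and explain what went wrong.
Step 3: Take square root: x = sqrt(-2)

Step 3 takes the square root of -2, which is negative. In the real number system, the square root of a negative number is undefined. The equation x^2 + 2 = 0 has no real solutions. Square roots of negative numbers only exist in the complex numbers.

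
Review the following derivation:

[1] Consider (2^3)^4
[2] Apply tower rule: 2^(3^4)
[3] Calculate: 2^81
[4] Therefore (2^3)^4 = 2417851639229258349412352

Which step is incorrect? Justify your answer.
Step 2: Apply tower rule: 2^(3^4)

Step 2 incorrectly states that (a^b)^c = a^(b^c). The correct rule is (a^b)^c = a^(b×c). The actual value is (2^3)^4 = 2^12 = 4096, not 2^81 = 2417851639229258349412352.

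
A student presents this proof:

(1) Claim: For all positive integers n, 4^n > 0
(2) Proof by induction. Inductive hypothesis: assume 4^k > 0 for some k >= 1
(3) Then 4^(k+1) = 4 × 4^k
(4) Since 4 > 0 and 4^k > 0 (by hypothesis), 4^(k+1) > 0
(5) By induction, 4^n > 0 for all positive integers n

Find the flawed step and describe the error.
Step 5: By induction, 4^n > 0 for all positive integers n

Step 5 concludes the proof by induction, but no base case was ever established. A valid induction proof requires: (1) a base case proving 4^1 > 0, and (2) an inductive step showing IF 4^k > 0 THEN 4^(k+1) > 0. Steps 2-4 correctly establish the inductive step, but without the base case the conclusion in step 5 does not follow.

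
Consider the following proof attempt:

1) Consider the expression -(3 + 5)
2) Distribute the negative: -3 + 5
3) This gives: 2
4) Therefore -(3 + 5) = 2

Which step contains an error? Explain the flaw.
Step 2: Distribute the negative: -3 + 5

Step 2 incorrectly distributes the negative sign. The correct distribution is -(3 + 5) = -3 - 5 = -8. The negative must be applied to both terms, not just the first. The error treats -(3 + 5) as -3 + 5, which equals 2 instead of -8.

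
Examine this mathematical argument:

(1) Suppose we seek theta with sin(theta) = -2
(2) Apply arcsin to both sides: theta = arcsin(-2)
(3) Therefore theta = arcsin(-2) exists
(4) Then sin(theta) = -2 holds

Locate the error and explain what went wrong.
Step 2: Apply arcsin to both sides: theta = arcsin(-2)

Step 2 applies arcsin to -2. However, arcsin(x) is only defined for x in [-1, 1] because sin(theta) can only produce values in that range. Since |-2| > 1, arcsin(-2) is undefined. There is no angle whose sine equals -2.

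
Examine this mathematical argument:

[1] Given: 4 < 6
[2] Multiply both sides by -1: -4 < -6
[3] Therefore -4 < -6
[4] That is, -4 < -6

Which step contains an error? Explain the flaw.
Step 2: Multiply both sides by -1: -4 < -6

Step 2 multiplies both sides by -1 but fails to reverse the inequality sign. When multiplying (or dividing) an inequality by a negative number, the direction must be reversed. Since 4 < 6, we should get -4 > -6, i.e., -4 > -6.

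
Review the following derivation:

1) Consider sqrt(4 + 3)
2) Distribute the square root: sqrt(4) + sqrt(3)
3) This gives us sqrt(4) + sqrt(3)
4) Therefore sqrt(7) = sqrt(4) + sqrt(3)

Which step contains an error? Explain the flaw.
Step 2: Distribute the square root: sqrt(4) + sqrt(3)

Step 2 incorrectly 'distributes' the square root over addition. The square root function does not distribute: sqrt(a + b) ≠ sqrt(a) + sqrt(b). In fact, sqrt(4 + 3) = sqrt(7) ≈ 2.6458, while sqrt(4) + sqrt(3) ≈ 3.7321.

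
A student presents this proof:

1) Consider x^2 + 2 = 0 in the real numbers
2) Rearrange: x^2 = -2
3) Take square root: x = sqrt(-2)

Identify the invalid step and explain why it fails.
Step 3: Take square root: x = sqrt(-2)

Step 3 takes the square root of -2, which is negative. In the real number system, the square root of a negative number is undefined. The equation x^2 + 2 = 0 has no real solutions. Square roots of negative numbers only exist in the complex numbers.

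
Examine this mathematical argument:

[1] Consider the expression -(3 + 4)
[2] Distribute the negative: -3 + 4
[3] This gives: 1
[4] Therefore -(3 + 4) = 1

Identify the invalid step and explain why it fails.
Step 2: Distribute the negative: -3 + 4

Step 2 incorrectly distributes the negative sign. The correct distribution is -(3 + 4) = -3 - 4 = -7. The negative must be applied to both terms, not just the first. The error treats -(3 + 4) as -3 + 4, which equals 1 instead of -7.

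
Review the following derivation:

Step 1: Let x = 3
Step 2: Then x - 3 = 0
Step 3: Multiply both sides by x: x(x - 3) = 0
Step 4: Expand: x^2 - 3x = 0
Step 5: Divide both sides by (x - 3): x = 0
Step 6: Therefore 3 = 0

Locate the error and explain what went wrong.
Step 5: Divide both sides by (x - 3): x = 0

Step 5 divides both sides by (x - 3). However, since x = 3, we have (x - 3) = 0. Division by zero is undefined, making this step invalid.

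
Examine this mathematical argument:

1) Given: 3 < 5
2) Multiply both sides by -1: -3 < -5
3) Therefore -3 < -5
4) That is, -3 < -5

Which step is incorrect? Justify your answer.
Step 2: Multiply both sides by -1: -3 < -5

Step 2 multiplies both sides by -1 but fails to reverse the inequality sign. When multiplying (or dividing) an inequality by a negative number, the direction must be reversed. Since 3 < 5, we should get -3 > -5, i.e., -3 > -5.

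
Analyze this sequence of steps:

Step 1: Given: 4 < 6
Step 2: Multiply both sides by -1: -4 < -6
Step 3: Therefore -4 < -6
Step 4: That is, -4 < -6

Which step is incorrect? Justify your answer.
Step 2: Multiply both sides by -1: -4 < -6

Step 2 multiplies both sides by -1 but fails to reverse the inequality sign. When multiplying (or dividing) an inequality by a negative number, the direction must be reversed. Since 4 < 6, we should get -4 > -6, i.e., -4 > -6.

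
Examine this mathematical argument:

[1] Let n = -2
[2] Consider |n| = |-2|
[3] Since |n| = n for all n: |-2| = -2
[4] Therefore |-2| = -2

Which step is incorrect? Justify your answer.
Step 3: Since |n| = n for all n: |-2| = -2

Step 3 incorrectly states that |n| = n for all n. The correct definition is |n| = n when n >= 0, and |n| = -n when n < 0. Since -2 < 0, we have |-2| = -(-2) = 2, not -2.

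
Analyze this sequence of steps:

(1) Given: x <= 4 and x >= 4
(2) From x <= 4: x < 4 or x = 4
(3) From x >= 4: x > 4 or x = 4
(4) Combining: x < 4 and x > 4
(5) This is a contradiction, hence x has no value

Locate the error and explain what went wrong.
Step 4: Combining: x < 4 and x > 4

Step 4 incorrectly combines the conditions. From x <= 4 and x >= 4, the intersection is x = 4. The error treats the 'or' cases as 'and' requirements. The correct conclusion is that x = 4 is the unique solution, not that no solution exists.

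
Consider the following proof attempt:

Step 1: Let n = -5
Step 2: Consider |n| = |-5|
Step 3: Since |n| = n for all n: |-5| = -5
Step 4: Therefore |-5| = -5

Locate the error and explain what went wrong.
Step 3: Since |n| = n for all n: |-5| = -5

Step 3 incorrectly states that |n| = n for all n. The correct definition is |n| = n when n >= 0, and |n| = -n when n < 0. Since -5 < 0, we have |-5| = -(-5) = 5, not -5.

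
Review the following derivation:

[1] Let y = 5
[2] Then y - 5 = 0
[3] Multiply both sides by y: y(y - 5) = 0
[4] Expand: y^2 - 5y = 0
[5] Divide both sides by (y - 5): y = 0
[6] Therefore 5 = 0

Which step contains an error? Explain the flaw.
Step 5: Divide both sides by (y - 5): y = 0

Step 5 divides both sides by (y - 5). However, since y = 5, we have (y - 5) = 0. Division by zero is undefined, making this step invalid.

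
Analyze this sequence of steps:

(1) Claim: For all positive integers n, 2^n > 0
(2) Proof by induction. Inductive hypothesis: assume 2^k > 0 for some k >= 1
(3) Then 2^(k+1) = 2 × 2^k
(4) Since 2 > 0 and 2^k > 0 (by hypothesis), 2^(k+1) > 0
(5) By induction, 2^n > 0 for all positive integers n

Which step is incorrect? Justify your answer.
Step 5: By induction, 2^n > 0 for all positive integers n

Step 5 concludes the proof by induction, but no base case was ever established. A valid induction proof requires: (1) a base case proving 2^1 > 0, and (2) an inductive step showing IF 2^k > 0 THEN 2^(k+1) > 0. Steps 2-4 correctly establish the inductive step, but without the base case the conclusion in step 5 does not follow.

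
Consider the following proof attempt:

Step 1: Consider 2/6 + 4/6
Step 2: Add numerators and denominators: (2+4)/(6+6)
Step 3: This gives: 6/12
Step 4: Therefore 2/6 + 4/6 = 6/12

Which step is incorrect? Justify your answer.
Step 2: Add numerators and denominators: (2+4)/(6+6)

Step 2 incorrectly adds fractions by separately adding numerators and denominators. This is wrong. The correct method requires a common denominator: 2/6 + 4/6 = (2×6 + 4×6)/(6×6) = 36/36 = 1. The method used gives 6/12, which is different.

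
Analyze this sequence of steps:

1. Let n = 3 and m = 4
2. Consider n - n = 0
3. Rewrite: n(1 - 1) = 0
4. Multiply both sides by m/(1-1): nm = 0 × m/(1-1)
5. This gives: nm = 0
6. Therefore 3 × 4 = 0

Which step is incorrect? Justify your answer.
Step 4: Multiply both sides by m/(1-1): nm = 0 × m/(1-1)

Step 4 multiplies both sides by m/(1-1). However, 1-1 = 0, so this is multiplication by m/0, which is undefined. We cannot multiply by an undefined expression.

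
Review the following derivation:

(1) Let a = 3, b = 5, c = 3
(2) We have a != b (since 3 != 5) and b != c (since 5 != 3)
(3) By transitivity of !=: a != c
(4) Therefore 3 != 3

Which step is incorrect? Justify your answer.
Step 3: By transitivity of !=: a != c

Step 3 incorrectly applies transitivity to the '!=' relation. Transitivity states: if a R b and b R c, then a R c. However, '!=' is not transitive. Counterexample: 3 != 5 and 5 != 3, but 3 = 3 (both equal 3). Transitivity holds for relations like <, <=, =, but not for !=.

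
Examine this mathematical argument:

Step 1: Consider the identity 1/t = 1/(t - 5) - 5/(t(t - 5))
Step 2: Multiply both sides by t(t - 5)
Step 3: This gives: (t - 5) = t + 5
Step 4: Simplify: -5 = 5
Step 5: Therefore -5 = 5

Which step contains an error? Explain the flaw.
Step 3: This gives: (t - 5) = t + 5

Step 3 makes a sign error when clearing denominators. Multiplying -5/(t(t - 5)) by t(t - 5) gives -5, not +5. The correct result is (t - 5) = t - 5, which is trivially true, not (t - 5) = t + 5. (Step 1 is a valid identity: 1/(t - 5) - 5/(t(t - 5)) = (t - 5)/(t(t - 5)) = 1/t.)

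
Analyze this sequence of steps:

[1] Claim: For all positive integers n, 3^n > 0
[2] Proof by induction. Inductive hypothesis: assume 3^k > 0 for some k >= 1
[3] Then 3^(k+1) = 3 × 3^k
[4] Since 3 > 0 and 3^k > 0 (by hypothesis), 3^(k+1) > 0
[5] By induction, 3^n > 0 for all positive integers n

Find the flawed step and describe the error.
Step 5: By induction, 3^n > 0 for all positive integers n

Step 5 concludes the proof by induction, but no base case was ever established. A valid induction proof requires: (1) a base case proving 3^1 > 0, and (2) an inductive step showing IF 3^k > 0 THEN 3^(k+1) > 0. Steps 2-4 correctly establish the inductive step, but without the base case the conclusion in step 5 does not follow.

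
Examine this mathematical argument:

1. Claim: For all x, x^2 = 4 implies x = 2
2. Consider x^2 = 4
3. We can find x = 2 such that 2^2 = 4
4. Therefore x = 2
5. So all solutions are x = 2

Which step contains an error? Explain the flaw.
Step 4: Therefore x = 2

Step 4 incorrectly concludes that x = 2 is the only solution. The proof shows that x = 2 is A solution (existence), but does not show it is the ONLY solution (uniqueness). In fact, x = -2 is also a solution since (-2)^2 = 4. Finding one solution doesn't prove there are no others.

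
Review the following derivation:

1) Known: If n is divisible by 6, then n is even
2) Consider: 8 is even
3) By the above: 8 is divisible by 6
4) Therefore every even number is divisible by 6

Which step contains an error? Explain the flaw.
Step 3: By the above: 8 is divisible by 6

Step 3 commits the fallacy of affirming the consequent. The known fact 'divisible by 6 → even' does NOT imply 'even → divisible by 6'. That would be the converse, which is false. For example, 8 is even but 8 ÷ 6 = 1.33, which is not an integer.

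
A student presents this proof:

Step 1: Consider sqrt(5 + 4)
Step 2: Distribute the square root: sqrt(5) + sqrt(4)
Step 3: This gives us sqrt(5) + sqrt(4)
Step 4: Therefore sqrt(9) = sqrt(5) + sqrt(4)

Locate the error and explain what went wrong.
Step 2: Distribute the square root: sqrt(5) + sqrt(4)

Step 2 incorrectly 'distributes' the square root over addition. The square root function does not distribute: sqrt(a + b) ≠ sqrt(a) + sqrt(b). In fact, sqrt(5 + 4) = sqrt(9) ≈ 3.0000, while sqrt(5) + sqrt(4) ≈ 4.2361.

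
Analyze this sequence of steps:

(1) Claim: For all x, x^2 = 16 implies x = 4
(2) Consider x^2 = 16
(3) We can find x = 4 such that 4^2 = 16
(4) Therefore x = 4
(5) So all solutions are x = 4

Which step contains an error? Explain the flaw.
Step 4: Therefore x = 4

Step 4 incorrectly concludes that x = 4 is the only solution. The proof shows that x = 4 is A solution (existence), but does not show it is the ONLY solution (uniqueness). In fact, x = -4 is also a solution since (-4)^2 = 16. Finding one solution doesn't prove there are no others.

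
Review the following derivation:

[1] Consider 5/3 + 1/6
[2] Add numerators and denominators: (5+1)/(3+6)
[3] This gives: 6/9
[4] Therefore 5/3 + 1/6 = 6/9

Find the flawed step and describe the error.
Step 2: Add numerators and denominators: (5+1)/(3+6)

Step 2 incorrectly adds fractions by separately adding numerators and denominators. This is wrong. The correct method requires a common denominator: 5/3 + 1/6 = (5×6 + 1×3)/(3×6) = 33/18 = 11/6. The method used gives 6/9, which is different.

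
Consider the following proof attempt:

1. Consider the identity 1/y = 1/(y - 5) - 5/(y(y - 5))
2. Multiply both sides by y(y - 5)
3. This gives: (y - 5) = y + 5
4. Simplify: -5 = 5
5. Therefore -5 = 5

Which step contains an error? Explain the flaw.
Step 3: This gives: (y - 5) = y + 5

Step 3 makes a sign error when clearing denominators. Multiplying -5/(y(y - 5)) by y(y - 5) gives -5, not +5. The correct result is (y - 5) = y - 5, which is trivially true, not (y - 5) = y + 5. (Step 1 is a valid identity: 1/(y - 5) - 5/(y(y - 5)) = (y - 5)/(y(y - 5)) = 1/y.)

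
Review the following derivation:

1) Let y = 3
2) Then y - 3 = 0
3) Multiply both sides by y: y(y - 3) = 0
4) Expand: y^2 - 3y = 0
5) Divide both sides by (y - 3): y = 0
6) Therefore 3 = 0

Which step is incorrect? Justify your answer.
Step 5: Divide both sides by (y - 3): y = 0

Step 5 divides both sides by (y - 3). However, since y = 3, we have (y - 3) = 0. Division by zero is undefined, making this step invalid.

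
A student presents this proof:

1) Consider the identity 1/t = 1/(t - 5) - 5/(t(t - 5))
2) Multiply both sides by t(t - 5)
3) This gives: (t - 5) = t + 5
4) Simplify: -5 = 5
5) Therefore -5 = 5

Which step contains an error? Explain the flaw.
Step 3: This gives: (t - 5) = t + 5

Step 3 makes a sign error when clearing denominators. Multiplying -5/(t(t - 5)) by t(t - 5) gives -5, not +5. The correct result is (t - 5) = t - 5, which is trivially true, not (t - 5) = t + 5. (Step 1 is a valid identity: 1/(t - 5) - 5/(t(t - 5)) = (t - 5)/(t(t - 5)) = 1/t.)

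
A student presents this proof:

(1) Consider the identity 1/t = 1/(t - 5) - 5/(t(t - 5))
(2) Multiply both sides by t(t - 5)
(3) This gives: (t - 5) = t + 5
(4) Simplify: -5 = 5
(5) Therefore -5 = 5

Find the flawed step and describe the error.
Step 3: This gives: (t - 5) = t + 5

Step 3 makes a sign error when clearing denominators. Multiplying -5/(t(t - 5)) by t(t - 5) gives -5, not +5. The correct result is (t - 5) = t - 5, which is trivially true, not (t - 5) = t + 5. (Step 1 is a valid identity: 1/(t - 5) - 5/(t(t - 5)) = (t - 5)/(t(t - 5)) = 1/t.)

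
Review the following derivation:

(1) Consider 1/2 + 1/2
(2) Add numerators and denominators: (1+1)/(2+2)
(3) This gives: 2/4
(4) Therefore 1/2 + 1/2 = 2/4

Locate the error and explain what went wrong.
Step 2: Add numerators and denominators: (1+1)/(2+2)

Step 2 incorrectly adds fractions by separately adding numerators and denominators. This is wrong. The correct method requires a common denominator: 1/2 + 1/2 = (1×2 + 1×2)/(2×2) = 4/4 = 1. The method used gives 2/4, which is different.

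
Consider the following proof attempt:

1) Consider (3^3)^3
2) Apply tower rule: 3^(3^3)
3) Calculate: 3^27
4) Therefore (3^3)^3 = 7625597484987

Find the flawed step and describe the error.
Step 2: Apply tower rule: 3^(3^3)

Step 2 incorrectly states that (a^b)^c = a^(b^c). The correct rule is (a^b)^c = a^(b×c). The actual value is (3^3)^3 = 3^9 = 19683, not 3^27 = 7625597484987.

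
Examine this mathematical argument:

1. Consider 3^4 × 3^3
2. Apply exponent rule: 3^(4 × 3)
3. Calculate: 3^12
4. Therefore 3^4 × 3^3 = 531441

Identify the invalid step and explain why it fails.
Step 2: Apply exponent rule: 3^(4 × 3)

Step 2 incorrectly states that a^b × a^c = a^(b×c). The correct rule is a^b × a^c = a^(b+c). The actual value is 3^4 × 3^3 = 3^7 = 2187, not 3^12 = 531441.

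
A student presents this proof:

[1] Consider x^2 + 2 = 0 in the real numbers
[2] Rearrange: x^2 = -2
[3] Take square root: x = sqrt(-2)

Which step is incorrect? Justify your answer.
Step 3: Take square root: x = sqrt(-2)

Step 3 takes the square root of -2, which is negative. In the real number system, the square root of a negative number is undefined. The equation x^2 + 2 = 0 has no real solutions. Square roots of negative numbers only exist in the complex numbers.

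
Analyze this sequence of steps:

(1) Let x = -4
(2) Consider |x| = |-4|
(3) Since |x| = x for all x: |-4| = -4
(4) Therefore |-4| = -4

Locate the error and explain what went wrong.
Step 3: Since |x| = x for all x: |-4| = -4

Step 3 incorrectly states that |x| = x for all x. The correct definition is |x| = x when x >= 0, and |x| = -x when x < 0. Since -4 < 0, we have |-4| = -(-4) = 4, not -4.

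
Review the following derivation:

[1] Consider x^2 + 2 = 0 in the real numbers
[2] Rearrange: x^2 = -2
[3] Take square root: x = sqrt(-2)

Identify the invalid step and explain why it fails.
Step 3: Take square root: x = sqrt(-2)

Step 3 takes the square root of -2, which is negative. In the real number system, the square root of a negative number is undefined. The equation x^2 + 2 = 0 has no real solutions. Square roots of negative numbers only exist in the complex numbers.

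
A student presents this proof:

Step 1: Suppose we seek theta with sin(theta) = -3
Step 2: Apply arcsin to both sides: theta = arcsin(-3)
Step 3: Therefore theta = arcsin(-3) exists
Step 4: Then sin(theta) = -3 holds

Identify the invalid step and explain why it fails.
Step 2: Apply arcsin to both sides: theta = arcsin(-3)

Step 2 applies arcsin to -3. However, arcsin(x) is only defined for x in [-1, 1] because sin(theta) can only produce values in that range. Since |-3| > 1, arcsin(-3) is undefined. There is no angle whose sine equals -3.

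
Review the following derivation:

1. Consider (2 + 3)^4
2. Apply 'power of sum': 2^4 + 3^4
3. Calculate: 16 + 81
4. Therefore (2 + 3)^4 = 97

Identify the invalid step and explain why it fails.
Step 2: Apply 'power of sum': 2^4 + 3^4

Step 2 incorrectly applies a non-existent rule '(a+b)^n = a^n + b^n'. This is false in general. The correct expansion uses the binomial theorem. The actual value is (2 + 3)^4 = 5^4 = 625, not 97.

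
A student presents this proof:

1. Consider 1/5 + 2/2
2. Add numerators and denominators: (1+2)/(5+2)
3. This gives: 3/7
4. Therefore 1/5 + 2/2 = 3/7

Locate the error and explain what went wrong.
Step 2: Add numerators and denominators: (1+2)/(5+2)

Step 2 incorrectly adds fractions by separately adding numerators and denominators. This is wrong. The correct method requires a common denominator: 1/5 + 2/2 = (1×2 + 2×5)/(5×2) = 12/10 = 6/5. The method used gives 3/7, which is different.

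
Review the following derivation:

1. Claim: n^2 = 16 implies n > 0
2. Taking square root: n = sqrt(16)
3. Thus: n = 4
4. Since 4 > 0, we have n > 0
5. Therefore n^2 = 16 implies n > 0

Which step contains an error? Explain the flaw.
Step 2: Taking square root: n = sqrt(16)

Step 2 takes the square root and assumes the positive root only. The equation n^2 = 16 actually has two solutions: n = 4 and n = -4. The proof silently assumes n > 0 without justification, then uses this assumption to conclude n > 0, which is circular. The counterexample n = -4 shows the claim is false.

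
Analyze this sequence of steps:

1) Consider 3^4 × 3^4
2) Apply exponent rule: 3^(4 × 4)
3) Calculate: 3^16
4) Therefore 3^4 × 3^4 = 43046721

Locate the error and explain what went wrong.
Step 2: Apply exponent rule: 3^(4 × 4)

Step 2 incorrectly states that a^b × a^c = a^(b×c). The correct rule is a^b × a^c = a^(b+c). The actual value is 3^4 × 3^4 = 3^8 = 6561, not 3^16 = 43046721.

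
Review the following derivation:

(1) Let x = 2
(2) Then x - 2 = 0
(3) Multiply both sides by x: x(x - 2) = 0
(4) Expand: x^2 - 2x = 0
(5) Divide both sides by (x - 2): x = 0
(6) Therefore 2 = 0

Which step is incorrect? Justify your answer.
Step 5: Divide both sides by (x - 2): x = 0

Step 5 divides both sides by (x - 2). However, since x = 2, we have (x - 2) = 0. Division by zero is undefined, making this step invalid.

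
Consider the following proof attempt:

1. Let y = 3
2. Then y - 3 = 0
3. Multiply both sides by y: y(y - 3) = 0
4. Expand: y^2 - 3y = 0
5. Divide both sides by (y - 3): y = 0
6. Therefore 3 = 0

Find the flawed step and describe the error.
Step 5: Divide both sides by (y - 3): y = 0

Step 5 divides both sides by (y - 3). However, since y = 3, we have (y - 3) = 0. Division by zero is undefined, making this step invalid.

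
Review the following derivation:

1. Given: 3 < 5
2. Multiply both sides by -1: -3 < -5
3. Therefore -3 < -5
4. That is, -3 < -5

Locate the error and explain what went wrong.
Step 2: Multiply both sides by -1: -3 < -5

Step 2 multiplies both sides by -1 but fails to reverse the inequality sign. When multiplying (or dividing) an inequality by a negative number, the direction must be reversed. Since 3 < 5, we should get -3 > -5, i.e., -3 > -5.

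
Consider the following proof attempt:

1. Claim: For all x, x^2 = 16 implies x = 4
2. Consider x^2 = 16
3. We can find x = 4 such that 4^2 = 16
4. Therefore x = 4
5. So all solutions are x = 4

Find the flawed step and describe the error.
Step 4: Therefore x = 4

Step 4 incorrectly concludes that x = 4 is the only solution. The proof shows that x = 4 is A solution (existence), but does not show it is the ONLY solution (uniqueness). In fact, x = -4 is also a solution since (-4)^2 = 16. Finding one solution doesn't prove there are no others.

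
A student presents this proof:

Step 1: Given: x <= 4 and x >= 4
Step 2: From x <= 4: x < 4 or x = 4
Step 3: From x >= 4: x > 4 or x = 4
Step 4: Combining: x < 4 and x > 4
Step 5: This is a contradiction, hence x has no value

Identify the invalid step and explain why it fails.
Step 4: Combining: x < 4 and x > 4

Step 4 incorrectly combines the conditions. From x <= 4 and x >= 4, the intersection is x = 4. The error treats the 'or' cases as 'and' requirements. The correct conclusion is that x = 4 is the unique solution, not that no solution exists.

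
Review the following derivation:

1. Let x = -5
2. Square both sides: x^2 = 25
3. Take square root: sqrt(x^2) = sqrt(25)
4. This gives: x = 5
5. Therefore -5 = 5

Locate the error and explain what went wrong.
Step 4: This gives: x = 5

Step 4 incorrectly states that sqrt(x^2) = x. The correct identity is sqrt(x^2) = |x|. Since x = -5 < 0, we have sqrt(x^2) = |-5| = 5, not x = -5.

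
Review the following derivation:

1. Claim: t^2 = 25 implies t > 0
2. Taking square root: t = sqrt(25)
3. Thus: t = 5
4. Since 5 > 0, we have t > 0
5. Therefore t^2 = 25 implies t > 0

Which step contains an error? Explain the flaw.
Step 2: Taking square root: t = sqrt(25)

Step 2 takes the square root and assumes the positive root only. The equation t^2 = 25 actually has two solutions: t = 5 and t = -5. The proof silently assumes t > 0 without justification, then uses this assumption to conclude t > 0, which is circular. The counterexample t = -5 shows the claim is false.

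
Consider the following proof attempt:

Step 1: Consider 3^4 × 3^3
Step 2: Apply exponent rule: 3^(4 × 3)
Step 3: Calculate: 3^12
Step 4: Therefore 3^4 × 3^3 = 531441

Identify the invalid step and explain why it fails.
Step 2: Apply exponent rule: 3^(4 × 3)

Step 2 incorrectly states that a^b × a^c = a^(b×c). The correct rule is a^b × a^c = a^(b+c). The actual value is 3^4 × 3^3 = 3^7 = 2187, not 3^12 = 531441.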